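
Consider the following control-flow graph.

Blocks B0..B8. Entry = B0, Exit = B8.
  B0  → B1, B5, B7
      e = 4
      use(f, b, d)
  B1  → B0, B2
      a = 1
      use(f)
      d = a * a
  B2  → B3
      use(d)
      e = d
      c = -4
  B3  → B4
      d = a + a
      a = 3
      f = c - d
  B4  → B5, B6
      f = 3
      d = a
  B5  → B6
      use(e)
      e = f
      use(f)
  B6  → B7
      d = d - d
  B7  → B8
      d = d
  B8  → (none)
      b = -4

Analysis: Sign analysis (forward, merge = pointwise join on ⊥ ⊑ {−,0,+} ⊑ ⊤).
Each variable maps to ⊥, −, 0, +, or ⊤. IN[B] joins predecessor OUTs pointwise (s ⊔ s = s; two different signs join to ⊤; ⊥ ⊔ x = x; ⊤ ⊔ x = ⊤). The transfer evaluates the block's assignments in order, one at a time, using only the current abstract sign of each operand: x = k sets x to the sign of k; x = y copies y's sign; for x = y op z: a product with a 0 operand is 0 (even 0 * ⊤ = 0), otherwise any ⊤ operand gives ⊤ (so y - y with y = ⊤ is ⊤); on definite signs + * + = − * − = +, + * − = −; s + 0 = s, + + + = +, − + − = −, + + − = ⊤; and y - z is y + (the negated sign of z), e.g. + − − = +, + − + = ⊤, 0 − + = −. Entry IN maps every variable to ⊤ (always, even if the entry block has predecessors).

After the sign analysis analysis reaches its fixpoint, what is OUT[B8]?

Answer: {a: ⊤, b: -, c: ⊤, d: ⊤, e: ⊤, f: ⊤}

Working:
Per-block solution:
  B0:  IN=(all ⊤)  OUT={e:+; rest ⊤}
  B1:  IN={e:+; rest ⊤}  OUT={a:+, d:+, e:+; rest ⊤}
  B2:  IN={a:+, d:+, e:+; rest ⊤}  OUT={a:+, c:-, d:+, e:+; rest ⊤}
  B3:  IN={a:+, c:-, d:+, e:+; rest ⊤}  OUT={a:+, c:-, d:+, e:+, f:-; rest ⊤}
  B4:  IN={a:+, c:-, d:+, e:+, f:-; rest ⊤}  OUT={a:+, c:-, d:+, e:+, f:+; rest ⊤}
  B5:  IN={e:+; rest ⊤}  OUT=(all ⊤)
  B6:  IN=(all ⊤)  OUT=(all ⊤)
  B7:  IN=(all ⊤)  OUT=(all ⊤)
  B8:  IN=(all ⊤)  OUT={b:-; rest ⊤}

Merge at B8: IN[B8] = OUT[B7] = {a: ⊤, b: ⊤, c: ⊤, d: ⊤, e: ⊤, f: ⊤}
Applying B8's transfer function to that IN value gives OUT[B8] (row B8 above).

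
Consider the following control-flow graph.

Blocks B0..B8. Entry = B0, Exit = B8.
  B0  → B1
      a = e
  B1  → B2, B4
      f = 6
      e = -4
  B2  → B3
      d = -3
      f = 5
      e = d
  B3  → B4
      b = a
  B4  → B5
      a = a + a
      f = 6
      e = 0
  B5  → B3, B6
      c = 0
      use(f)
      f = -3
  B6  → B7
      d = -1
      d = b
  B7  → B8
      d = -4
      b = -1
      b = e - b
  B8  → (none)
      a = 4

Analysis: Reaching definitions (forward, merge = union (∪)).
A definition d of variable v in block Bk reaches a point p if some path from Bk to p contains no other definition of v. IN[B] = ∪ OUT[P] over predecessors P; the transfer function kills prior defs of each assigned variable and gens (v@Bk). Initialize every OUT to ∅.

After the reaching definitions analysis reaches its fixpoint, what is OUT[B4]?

Fixpoint table:
  B0: | IN={} | OUT={a@B0}
  B1: | IN={a@B0} | OUT={a@B0, e@B1, f@B1}
  B2: | IN={a@B0, e@B1, f@B1} | OUT={a@B0, d@B2, e@B2, f@B2}
  B3: | IN={a@B0, a@B4, b@B3, c@B5, d@B2, e@B2, e@B4, f@B2, f@B5} | OUT={a@B0, a@B4, b@B3, c@B5, d@B2, e@B2, e@B4, f@B2, f@B5}
  B4: | IN={a@B0, a@B4, b@B3, c@B5, d@B2, e@B1, e@B2, e@B4, f@B1, f@B2, f@B5} | OUT={a@B4, b@B3, c@B5, d@B2, e@B4, f@B4}
  B5: | IN={a@B4, b@B3, c@B5, d@B2, e@B4, f@B4} | OUT={a@B4, b@B3, c@B5, d@B2, e@B4, f@B5}
  B6: | IN={a@B4, b@B3, c@B5, d@B2, e@B4, f@B5} | OUT={a@B4, b@B3, c@B5, d@B6, e@B4, f@B5}
  B7: | IN={a@B4, b@B3, c@B5, d@B6, e@B4, f@B5} | OUT={a@B4, b@B7, c@B5, d@B7, e@B4, f@B5}
  B8: | IN={a@B4, b@B7, c@B5, d@B7, e@B4, f@B5} | OUT={a@B8, b@B7, c@B5, d@B7, e@B4, f@B5}

Merge at B4: IN[B4] = OUT[B1] ⊔ OUT[B3] = {a@B0, a@B4, b@B3, c@B5, d@B2, e@B1, e@B2, e@B4, f@B1, f@B2, f@B5}
Applying B4's transfer function to that IN value gives OUT[B4] (row B4 above).

Answer: {a@B4, b@B3, c@B5, d@B2, e@B4, f@B4}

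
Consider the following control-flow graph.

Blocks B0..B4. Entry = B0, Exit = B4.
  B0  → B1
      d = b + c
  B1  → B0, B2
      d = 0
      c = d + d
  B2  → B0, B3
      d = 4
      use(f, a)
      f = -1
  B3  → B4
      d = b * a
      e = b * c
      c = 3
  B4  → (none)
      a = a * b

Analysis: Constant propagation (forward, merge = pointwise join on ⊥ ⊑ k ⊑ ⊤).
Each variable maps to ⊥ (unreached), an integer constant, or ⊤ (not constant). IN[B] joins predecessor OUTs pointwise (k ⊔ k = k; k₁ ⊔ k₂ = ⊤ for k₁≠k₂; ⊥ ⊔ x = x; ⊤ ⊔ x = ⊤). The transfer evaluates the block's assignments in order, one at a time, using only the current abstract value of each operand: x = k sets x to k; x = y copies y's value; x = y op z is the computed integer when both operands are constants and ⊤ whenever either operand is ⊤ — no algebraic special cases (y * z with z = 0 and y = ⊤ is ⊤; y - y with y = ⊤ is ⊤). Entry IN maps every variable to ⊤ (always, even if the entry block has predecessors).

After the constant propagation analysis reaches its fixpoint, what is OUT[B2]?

Answer: {a: ⊤, b: ⊤, c: 0, d: 4, e: ⊤, f: -1}

Derivation:
Converged values:
  B0:  IN=(all ⊤)  OUT=(all ⊤)
  B1:  IN=(all ⊤)  OUT={c:0, d:0; rest ⊤}
  B2:  IN={c:0, d:0; rest ⊤}  OUT={c:0, d:4, f:-1; rest ⊤}
  B3:  IN={c:0, d:4, f:-1; rest ⊤}  OUT={c:3, f:-1; rest ⊤}
  B4:  IN={c:3, f:-1; rest ⊤}  OUT={c:3, f:-1; rest ⊤}

Merge at B2: IN[B2] = OUT[B1] = {a: ⊤, b: ⊤, c: 0, d: 0, e: ⊤, f: ⊤}
Applying B2's transfer function to that IN value gives OUT[B2] (row B2 above).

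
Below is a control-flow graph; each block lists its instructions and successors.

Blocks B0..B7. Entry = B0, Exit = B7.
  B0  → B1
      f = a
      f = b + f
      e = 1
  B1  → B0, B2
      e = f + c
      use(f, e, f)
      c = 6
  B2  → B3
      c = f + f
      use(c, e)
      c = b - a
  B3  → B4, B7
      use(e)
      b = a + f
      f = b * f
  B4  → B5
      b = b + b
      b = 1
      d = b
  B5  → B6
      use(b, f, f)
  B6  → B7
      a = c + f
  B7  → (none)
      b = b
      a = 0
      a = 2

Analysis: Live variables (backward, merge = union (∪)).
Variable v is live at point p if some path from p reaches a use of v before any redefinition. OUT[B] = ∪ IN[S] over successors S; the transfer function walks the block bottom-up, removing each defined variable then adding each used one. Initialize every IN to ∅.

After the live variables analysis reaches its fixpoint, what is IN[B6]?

Converged values:
  B0:   IN={a, b, c}   OUT={a, b, c, f}
  B1:   IN={a, b, c, f}   OUT={a, b, c, e, f}
  B2:   IN={a, b, e, f}   OUT={a, c, e, f}
  B3:   IN={a, c, e, f}   OUT={b, c, f}
  B4:   IN={b, c, f}   OUT={b, c, f}
  B5:   IN={b, c, f}   OUT={b, c, f}
  B6:   IN={b, c, f}   OUT={b}
  B7:   IN={b}   OUT={}

Merge at B6: OUT[B6] = IN[B7] = {b}
Applying B6's transfer function to that OUT value gives IN[B6] (row B6 above).

Answer: {b, c, f}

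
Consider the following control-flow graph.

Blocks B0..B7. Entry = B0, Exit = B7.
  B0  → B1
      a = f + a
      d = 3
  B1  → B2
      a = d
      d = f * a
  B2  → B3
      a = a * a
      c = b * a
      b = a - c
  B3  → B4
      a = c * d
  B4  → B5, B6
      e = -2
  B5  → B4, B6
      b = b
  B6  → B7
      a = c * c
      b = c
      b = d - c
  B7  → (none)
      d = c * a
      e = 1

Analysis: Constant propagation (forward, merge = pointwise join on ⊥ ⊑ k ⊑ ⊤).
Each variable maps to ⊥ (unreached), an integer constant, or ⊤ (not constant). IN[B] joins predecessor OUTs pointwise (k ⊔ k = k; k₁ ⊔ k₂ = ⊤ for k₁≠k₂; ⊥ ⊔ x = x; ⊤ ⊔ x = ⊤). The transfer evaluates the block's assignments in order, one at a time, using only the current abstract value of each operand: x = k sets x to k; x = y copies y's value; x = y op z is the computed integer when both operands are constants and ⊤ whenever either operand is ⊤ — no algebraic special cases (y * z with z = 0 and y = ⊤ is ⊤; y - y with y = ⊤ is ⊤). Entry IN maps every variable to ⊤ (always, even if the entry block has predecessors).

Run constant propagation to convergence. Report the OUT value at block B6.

Answer: {a: ⊤, b: ⊤, c: ⊤, d: ⊤, e: -2, f: ⊤}

Derivation:
Per-block solution:
  B0:  IN=(all ⊤)  OUT={d:3; rest ⊤}
  B1:  IN={d:3; rest ⊤}  OUT={a:3; rest ⊤}
  B2:  IN={a:3; rest ⊤}  OUT={a:9; rest ⊤}
  B3:  IN={a:9; rest ⊤}  OUT=(all ⊤)
  B4:  IN=(all ⊤)  OUT={e:-2; rest ⊤}
  B5:  IN={e:-2; rest ⊤}  OUT={e:-2; rest ⊤}
  B6:  IN={e:-2; rest ⊤}  OUT={e:-2; rest ⊤}
  B7:  IN={e:-2; rest ⊤}  OUT={e:1; rest ⊤}

Merge at B6: IN[B6] = OUT[B4] ⊔ OUT[B5] = {a: ⊤, b: ⊤, c: ⊤, d: ⊤, e: -2, f: ⊤}
Applying B6's transfer function to that IN value gives OUT[B6] (row B6 above).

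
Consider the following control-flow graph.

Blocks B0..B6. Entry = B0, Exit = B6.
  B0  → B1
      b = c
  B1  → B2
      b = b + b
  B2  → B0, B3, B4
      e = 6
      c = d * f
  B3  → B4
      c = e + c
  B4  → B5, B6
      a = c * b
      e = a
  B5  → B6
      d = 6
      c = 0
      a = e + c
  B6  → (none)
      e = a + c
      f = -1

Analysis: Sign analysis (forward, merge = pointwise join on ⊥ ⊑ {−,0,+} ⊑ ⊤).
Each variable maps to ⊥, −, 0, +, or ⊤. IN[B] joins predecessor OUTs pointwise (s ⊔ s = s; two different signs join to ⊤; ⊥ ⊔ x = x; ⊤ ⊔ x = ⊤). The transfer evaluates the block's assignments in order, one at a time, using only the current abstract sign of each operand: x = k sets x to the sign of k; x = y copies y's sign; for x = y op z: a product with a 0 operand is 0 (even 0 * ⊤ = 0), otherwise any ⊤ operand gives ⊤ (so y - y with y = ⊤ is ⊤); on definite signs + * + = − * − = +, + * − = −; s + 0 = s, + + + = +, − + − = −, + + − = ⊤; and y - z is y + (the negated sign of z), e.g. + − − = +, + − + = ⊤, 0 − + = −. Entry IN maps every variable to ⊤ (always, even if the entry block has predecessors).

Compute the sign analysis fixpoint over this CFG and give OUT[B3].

Fixpoint table:
  B0:   IN=(all ⊤)   OUT=(all ⊤)
  B1:   IN=(all ⊤)   OUT=(all ⊤)
  B2:   IN=(all ⊤)   OUT={e:+; rest ⊤}
  B3:   IN={e:+; rest ⊤}   OUT={e:+; rest ⊤}
  B4:   IN={e:+; rest ⊤}   OUT=(all ⊤)
  B5:   IN=(all ⊤)   OUT={c:0, d:+; rest ⊤}
  B6:   IN=(all ⊤)   OUT={f:-; rest ⊤}

Merge at B3: IN[B3] = OUT[B2] = {a: ⊤, b: ⊤, c: ⊤, d: ⊤, e: +, f: ⊤}
Applying B3's transfer function to that IN value gives OUT[B3] (row B3 above).

Answer: {a: ⊤, b: ⊤, c: ⊤, d: ⊤, e: +, f: ⊤}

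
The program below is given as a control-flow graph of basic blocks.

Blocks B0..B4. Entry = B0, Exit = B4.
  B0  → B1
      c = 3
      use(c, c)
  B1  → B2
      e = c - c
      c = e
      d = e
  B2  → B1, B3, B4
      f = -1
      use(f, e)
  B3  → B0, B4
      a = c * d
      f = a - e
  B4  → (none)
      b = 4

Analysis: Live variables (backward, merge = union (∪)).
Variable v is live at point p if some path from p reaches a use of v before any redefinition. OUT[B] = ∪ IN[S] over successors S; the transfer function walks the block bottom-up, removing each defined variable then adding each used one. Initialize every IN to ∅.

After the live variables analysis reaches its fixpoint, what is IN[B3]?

Fixpoint table:
  B0: | IN={} | OUT={c}
  B1: | IN={c} | OUT={c, d, e}
  B2: | IN={c, d, e} | OUT={c, d, e}
  B3: | IN={c, d, e} | OUT={}
  B4: | IN={} | OUT={}

Merge at B3: OUT[B3] = IN[B0] ⊔ IN[B4] = {}
Applying B3's transfer function to that OUT value gives IN[B3] (row B3 above).

Answer: {c, d, e}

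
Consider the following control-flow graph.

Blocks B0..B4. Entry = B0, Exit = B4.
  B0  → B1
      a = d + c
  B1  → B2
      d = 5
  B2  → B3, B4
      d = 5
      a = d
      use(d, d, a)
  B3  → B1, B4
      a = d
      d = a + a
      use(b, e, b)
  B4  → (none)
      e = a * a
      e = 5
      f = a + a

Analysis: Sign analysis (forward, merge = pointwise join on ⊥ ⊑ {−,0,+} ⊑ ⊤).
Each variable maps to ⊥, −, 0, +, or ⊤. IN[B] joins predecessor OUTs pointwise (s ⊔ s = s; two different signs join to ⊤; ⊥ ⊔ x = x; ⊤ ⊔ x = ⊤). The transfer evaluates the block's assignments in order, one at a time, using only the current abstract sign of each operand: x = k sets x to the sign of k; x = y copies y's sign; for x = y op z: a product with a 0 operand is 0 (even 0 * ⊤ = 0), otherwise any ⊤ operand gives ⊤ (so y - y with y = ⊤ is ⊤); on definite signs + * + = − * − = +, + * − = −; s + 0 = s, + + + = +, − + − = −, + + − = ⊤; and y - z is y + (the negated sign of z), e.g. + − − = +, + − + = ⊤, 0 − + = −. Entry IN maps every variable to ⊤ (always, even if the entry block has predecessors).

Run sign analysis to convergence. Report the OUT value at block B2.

Converged values:
  B0:   IN=(all ⊤)   OUT=(all ⊤)
  B1:   IN=(all ⊤)   OUT={d:+; rest ⊤}
  B2:   IN={d:+; rest ⊤}   OUT={a:+, d:+; rest ⊤}
  B3:   IN={a:+, d:+; rest ⊤}   OUT={a:+, d:+; rest ⊤}
  B4:   IN={a:+, d:+; rest ⊤}   OUT={a:+, d:+, e:+, f:+; rest ⊤}

Merge at B2: IN[B2] = OUT[B1] = {a: ⊤, b: ⊤, c: ⊤, d: +, e: ⊤, f: ⊤}
Applying B2's transfer function to that IN value gives OUT[B2] (row B2 above).

Answer: {a: +, b: ⊤, c: ⊤, d: +, e: ⊤, f: ⊤}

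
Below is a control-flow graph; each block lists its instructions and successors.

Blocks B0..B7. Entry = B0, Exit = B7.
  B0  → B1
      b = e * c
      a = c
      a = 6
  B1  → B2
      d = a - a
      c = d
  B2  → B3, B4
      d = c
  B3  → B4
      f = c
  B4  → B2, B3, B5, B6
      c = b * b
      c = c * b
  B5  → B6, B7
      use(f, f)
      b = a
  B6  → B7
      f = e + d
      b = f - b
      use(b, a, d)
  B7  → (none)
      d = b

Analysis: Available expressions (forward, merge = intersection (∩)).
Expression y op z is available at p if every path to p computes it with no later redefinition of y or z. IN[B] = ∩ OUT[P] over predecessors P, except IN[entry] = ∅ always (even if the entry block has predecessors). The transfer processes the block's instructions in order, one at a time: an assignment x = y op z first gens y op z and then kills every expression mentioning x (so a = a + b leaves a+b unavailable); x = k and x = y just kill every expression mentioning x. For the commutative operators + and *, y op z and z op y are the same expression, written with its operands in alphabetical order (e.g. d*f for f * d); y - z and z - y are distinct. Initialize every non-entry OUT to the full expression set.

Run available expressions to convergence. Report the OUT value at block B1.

Answer: {a-a}

Trace:
Per-block solution:
  B0:  IN={}  OUT={c*e}
  B1:  IN={c*e}  OUT={a-a}
  B2:  IN={a-a}  OUT={a-a}
  B3:  IN={a-a}  OUT={a-a}
  B4:  IN={a-a}  OUT={a-a, b*b}
  B5:  IN={a-a, b*b}  OUT={a-a}
  B6:  IN={a-a}  OUT={a-a, d+e}
  B7:  IN={a-a}  OUT={a-a}

Merge at B1: IN[B1] = OUT[B0] = {c*e}
Applying B1's transfer function to that IN value gives OUT[B1] (row B1 above).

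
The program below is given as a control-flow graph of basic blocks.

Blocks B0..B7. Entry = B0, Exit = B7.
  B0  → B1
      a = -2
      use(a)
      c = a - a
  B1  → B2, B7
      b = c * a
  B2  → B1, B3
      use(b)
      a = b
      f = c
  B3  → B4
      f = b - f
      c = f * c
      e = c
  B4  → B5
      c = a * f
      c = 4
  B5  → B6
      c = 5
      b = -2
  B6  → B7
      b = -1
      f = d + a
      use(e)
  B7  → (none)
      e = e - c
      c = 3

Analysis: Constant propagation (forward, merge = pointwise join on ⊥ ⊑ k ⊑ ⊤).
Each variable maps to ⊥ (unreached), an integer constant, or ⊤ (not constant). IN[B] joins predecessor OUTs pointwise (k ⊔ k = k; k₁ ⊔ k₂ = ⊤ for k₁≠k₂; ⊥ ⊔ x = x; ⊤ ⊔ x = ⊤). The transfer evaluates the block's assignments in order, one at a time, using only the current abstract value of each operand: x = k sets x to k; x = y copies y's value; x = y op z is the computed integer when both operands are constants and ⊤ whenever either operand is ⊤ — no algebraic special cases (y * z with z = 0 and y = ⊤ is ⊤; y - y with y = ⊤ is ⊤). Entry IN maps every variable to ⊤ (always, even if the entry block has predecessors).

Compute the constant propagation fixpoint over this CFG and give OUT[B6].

Fixpoint table:
  B0:  IN=(all ⊤)  OUT={a:-2, c:0; rest ⊤}
  B1:  IN={c:0; rest ⊤}  OUT={c:0; rest ⊤}
  B2:  IN={c:0; rest ⊤}  OUT={c:0, f:0; rest ⊤}
  B3:  IN={c:0, f:0; rest ⊤}  OUT=(all ⊤)
  B4:  IN=(all ⊤)  OUT={c:4; rest ⊤}
  B5:  IN={c:4; rest ⊤}  OUT={b:-2, c:5; rest ⊤}
  B6:  IN={b:-2, c:5; rest ⊤}  OUT={b:-1, c:5; rest ⊤}
  B7:  IN=(all ⊤)  OUT={c:3; rest ⊤}

Merge at B6: IN[B6] = OUT[B5] = {a: ⊤, b: -2, c: 5, d: ⊤, e: ⊤, f: ⊤}
Applying B6's transfer function to that IN value gives OUT[B6] (row B6 above).

Answer: {a: ⊤, b: -1, c: 5, d: ⊤, e: ⊤, f: ⊤}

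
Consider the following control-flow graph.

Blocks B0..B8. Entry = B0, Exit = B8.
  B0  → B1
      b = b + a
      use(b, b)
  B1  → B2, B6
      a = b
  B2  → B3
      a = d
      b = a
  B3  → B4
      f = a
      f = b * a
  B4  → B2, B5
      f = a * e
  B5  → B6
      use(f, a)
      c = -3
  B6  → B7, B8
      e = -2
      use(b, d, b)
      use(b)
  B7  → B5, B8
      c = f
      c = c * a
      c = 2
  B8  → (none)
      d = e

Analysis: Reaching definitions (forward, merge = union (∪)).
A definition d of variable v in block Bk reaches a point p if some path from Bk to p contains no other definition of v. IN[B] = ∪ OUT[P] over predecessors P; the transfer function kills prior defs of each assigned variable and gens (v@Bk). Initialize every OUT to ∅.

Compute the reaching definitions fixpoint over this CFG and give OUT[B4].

Answer: {a@B2, b@B2, f@B4}

Working:
Fixpoint table:
  B0:  IN={}  OUT={b@B0}
  B1:  IN={b@B0}  OUT={a@B1, b@B0}
  B2:  IN={a@B1, a@B2, b@B0, b@B2, f@B4}  OUT={a@B2, b@B2, f@B4}
  B3:  IN={a@B2, b@B2, f@B4}  OUT={a@B2, b@B2, f@B3}
  B4:  IN={a@B2, b@B2, f@B3}  OUT={a@B2, b@B2, f@B4}
  B5:  IN={a@B1, a@B2, b@B0, b@B2, c@B7, e@B6, f@B4}  OUT={a@B1, a@B2, b@B0, b@B2, c@B5, e@B6, f@B4}
  B6:  IN={a@B1, a@B2, b@B0, b@B2, c@B5, e@B6, f@B4}  OUT={a@B1, a@B2, b@B0, b@B2, c@B5, e@B6, f@B4}
  B7:  IN={a@B1, a@B2, b@B0, b@B2, c@B5, e@B6, f@B4}  OUT={a@B1, a@B2, b@B0, b@B2, c@B7, e@B6, f@B4}
  B8:  IN={a@B1, a@B2, b@B0, b@B2, c@B5, c@B7, e@B6, f@B4}  OUT={a@B1, a@B2, b@B0, b@B2, c@B5, c@B7, d@B8, e@B6, f@B4}

Merge at B4: IN[B4] = OUT[B3] = {a@B2, b@B2, f@B3}
Applying B4's transfer function to that IN value gives OUT[B4] (row B4 above).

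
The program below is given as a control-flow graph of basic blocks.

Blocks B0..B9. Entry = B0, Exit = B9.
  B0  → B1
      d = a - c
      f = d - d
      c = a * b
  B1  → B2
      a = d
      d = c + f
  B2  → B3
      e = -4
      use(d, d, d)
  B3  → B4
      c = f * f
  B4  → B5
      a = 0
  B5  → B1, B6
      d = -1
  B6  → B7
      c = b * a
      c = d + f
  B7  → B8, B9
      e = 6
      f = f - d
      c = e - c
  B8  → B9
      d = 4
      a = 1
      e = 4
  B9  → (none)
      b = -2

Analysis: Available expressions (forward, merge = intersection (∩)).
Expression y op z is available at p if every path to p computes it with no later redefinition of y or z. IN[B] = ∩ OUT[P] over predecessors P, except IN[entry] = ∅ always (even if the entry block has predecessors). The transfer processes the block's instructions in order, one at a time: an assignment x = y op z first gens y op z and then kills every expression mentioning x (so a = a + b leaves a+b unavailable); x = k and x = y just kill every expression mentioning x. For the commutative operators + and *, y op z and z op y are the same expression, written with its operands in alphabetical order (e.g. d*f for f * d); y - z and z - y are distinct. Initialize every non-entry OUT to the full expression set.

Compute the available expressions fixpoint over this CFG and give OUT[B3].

Answer: {f*f}

Trace:
Per-block solution:
  B0: | IN={} | OUT={a*b, d-d}
  B1: | IN={} | OUT={c+f}
  B2: | IN={c+f} | OUT={c+f}
  B3: | IN={c+f} | OUT={f*f}
  B4: | IN={f*f} | OUT={f*f}
  B5: | IN={f*f} | OUT={f*f}
  B6: | IN={f*f} | OUT={a*b, d+f, f*f}
  B7: | IN={a*b, d+f, f*f} | OUT={a*b}
  B8: | IN={a*b} | OUT={}
  B9: | IN={} | OUT={}

Merge at B3: IN[B3] = OUT[B2] = {c+f}
Applying B3's transfer function to that IN value gives OUT[B3] (row B3 above).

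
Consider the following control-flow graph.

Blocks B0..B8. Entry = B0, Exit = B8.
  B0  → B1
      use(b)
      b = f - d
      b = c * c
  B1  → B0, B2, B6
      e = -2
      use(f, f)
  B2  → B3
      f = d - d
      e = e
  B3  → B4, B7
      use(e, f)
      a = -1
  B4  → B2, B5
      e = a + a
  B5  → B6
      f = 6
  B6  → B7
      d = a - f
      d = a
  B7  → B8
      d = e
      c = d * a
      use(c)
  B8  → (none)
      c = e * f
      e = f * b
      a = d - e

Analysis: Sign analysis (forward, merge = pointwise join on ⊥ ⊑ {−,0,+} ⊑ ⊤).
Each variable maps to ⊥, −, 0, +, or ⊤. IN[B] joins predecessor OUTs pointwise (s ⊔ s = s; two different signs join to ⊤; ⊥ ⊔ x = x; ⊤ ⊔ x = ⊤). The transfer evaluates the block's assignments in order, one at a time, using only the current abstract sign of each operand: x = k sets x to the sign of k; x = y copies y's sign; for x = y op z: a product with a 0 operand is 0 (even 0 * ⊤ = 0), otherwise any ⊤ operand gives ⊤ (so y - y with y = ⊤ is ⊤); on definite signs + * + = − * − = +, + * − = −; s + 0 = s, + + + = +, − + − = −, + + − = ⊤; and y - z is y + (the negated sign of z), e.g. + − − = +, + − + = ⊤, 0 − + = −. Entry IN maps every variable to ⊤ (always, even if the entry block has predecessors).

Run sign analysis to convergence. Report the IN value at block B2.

Answer: {a: ⊤, b: ⊤, c: ⊤, d: ⊤, e: -, f: ⊤}

Derivation:
Converged values:
  B0:  IN=(all ⊤)  OUT=(all ⊤)
  B1:  IN=(all ⊤)  OUT={e:-; rest ⊤}
  B2:  IN={e:-; rest ⊤}  OUT={e:-; rest ⊤}
  B3:  IN={e:-; rest ⊤}  OUT={a:-, e:-; rest ⊤}
  B4:  IN={a:-, e:-; rest ⊤}  OUT={a:-, e:-; rest ⊤}
  B5:  IN={a:-, e:-; rest ⊤}  OUT={a:-, e:-, f:+; rest ⊤}
  B6:  IN={e:-; rest ⊤}  OUT={e:-; rest ⊤}
  B7:  IN={e:-; rest ⊤}  OUT={d:-, e:-; rest ⊤}
  B8:  IN={d:-, e:-; rest ⊤}  OUT={d:-; rest ⊤}

Merge at B2: IN[B2] = OUT[B1] ⊔ OUT[B4] = {a: ⊤, b: ⊤, c: ⊤, d: ⊤, e: -, f: ⊤}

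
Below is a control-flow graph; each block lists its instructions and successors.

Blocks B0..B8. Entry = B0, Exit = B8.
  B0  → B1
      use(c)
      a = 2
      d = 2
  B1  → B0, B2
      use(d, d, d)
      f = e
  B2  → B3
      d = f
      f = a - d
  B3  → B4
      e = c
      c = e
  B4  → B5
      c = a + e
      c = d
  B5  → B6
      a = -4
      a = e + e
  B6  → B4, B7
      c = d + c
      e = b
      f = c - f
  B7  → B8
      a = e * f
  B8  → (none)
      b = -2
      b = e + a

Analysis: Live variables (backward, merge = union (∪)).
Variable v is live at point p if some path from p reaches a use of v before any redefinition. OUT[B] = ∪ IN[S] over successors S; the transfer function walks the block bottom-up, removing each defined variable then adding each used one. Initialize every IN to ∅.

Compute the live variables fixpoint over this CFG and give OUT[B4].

Answer: {b, c, d, e, f}

Trace:
Per-block solution:
  B0:  IN={b, c, e}  OUT={a, b, c, d, e}
  B1:  IN={a, b, c, d, e}  OUT={a, b, c, e, f}
  B2:  IN={a, b, c, f}  OUT={a, b, c, d, f}
  B3:  IN={a, b, c, d, f}  OUT={a, b, d, e, f}
  B4:  IN={a, b, d, e, f}  OUT={b, c, d, e, f}
  B5:  IN={b, c, d, e, f}  OUT={a, b, c, d, f}
  B6:  IN={a, b, c, d, f}  OUT={a, b, d, e, f}
  B7:  IN={e, f}  OUT={a, e}
  B8:  IN={a, e}  OUT={}

Merge at B4: OUT[B4] = IN[B5] = {b, c, d, e, f}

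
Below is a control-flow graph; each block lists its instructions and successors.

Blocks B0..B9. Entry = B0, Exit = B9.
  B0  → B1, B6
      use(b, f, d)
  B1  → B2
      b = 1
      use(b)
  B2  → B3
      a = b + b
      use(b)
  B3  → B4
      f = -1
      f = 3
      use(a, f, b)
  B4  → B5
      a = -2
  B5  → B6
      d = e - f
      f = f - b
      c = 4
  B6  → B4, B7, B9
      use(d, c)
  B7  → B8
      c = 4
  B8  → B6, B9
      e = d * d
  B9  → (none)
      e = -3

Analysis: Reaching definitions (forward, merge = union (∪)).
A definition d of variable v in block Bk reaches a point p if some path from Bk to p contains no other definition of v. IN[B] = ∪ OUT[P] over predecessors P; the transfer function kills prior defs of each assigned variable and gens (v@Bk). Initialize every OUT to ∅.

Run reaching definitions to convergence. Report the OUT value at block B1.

Answer: {b@B1}

Trace:
Fixpoint table:
  B0:   IN={}   OUT={}
  B1:   IN={}   OUT={b@B1}
  B2:   IN={b@B1}   OUT={a@B2, b@B1}
  B3:   IN={a@B2, b@B1}   OUT={a@B2, b@B1, f@B3}
  B4:   IN={a@B2, a@B4, b@B1, c@B5, c@B7, d@B5, e@B8, f@B3, f@B5}   OUT={a@B4, b@B1, c@B5, c@B7, d@B5, e@B8, f@B3, f@B5}
  B5:   IN={a@B4, b@B1, c@B5, c@B7, d@B5, e@B8, f@B3, f@B5}   OUT={a@B4, b@B1, c@B5, d@B5, e@B8, f@B5}
  B6:   IN={a@B4, b@B1, c@B5, c@B7, d@B5, e@B8, f@B5}   OUT={a@B4, b@B1, c@B5, c@B7, d@B5, e@B8, f@B5}
  B7:   IN={a@B4, b@B1, c@B5, c@B7, d@B5, e@B8, f@B5}   OUT={a@B4, b@B1, c@B7, d@B5, e@B8, f@B5}
  B8:   IN={a@B4, b@B1, c@B7, d@B5, e@B8, f@B5}   OUT={a@B4, b@B1, c@B7, d@B5, e@B8, f@B5}
  B9:   IN={a@B4, b@B1, c@B5, c@B7, d@B5, e@B8, f@B5}   OUT={a@B4, b@B1, c@B5, c@B7, d@B5, e@B9, f@B5}

Merge at B1: IN[B1] = OUT[B0] = {}
Applying B1's transfer function to that IN value gives OUT[B1] (row B1 above).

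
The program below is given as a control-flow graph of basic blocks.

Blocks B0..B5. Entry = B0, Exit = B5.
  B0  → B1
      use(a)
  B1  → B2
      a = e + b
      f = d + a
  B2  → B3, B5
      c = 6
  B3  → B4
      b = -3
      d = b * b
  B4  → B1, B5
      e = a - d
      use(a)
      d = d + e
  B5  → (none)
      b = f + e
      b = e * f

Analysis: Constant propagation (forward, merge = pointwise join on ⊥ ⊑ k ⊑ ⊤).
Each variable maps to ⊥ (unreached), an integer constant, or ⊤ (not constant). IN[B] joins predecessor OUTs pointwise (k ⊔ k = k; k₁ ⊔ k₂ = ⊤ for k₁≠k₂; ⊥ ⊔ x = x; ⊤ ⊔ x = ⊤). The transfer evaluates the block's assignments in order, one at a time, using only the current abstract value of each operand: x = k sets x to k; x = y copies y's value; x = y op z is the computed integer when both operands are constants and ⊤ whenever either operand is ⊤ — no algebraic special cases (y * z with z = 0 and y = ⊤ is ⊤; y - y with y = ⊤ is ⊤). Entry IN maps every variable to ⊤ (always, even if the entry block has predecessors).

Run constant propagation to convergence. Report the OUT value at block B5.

Answer: {a: ⊤, b: ⊤, c: 6, d: ⊤, e: ⊤, f: ⊤}

Working:
Fixpoint table:
  B0:   IN=(all ⊤)   OUT=(all ⊤)
  B1:   IN=(all ⊤)   OUT=(all ⊤)
  B2:   IN=(all ⊤)   OUT={c:6; rest ⊤}
  B3:   IN={c:6; rest ⊤}   OUT={b:-3, c:6, d:9; rest ⊤}
  B4:   IN={b:-3, c:6, d:9; rest ⊤}   OUT={b:-3, c:6; rest ⊤}
  B5:   IN={c:6; rest ⊤}   OUT={c:6; rest ⊤}

Merge at B5: IN[B5] = OUT[B2] ⊔ OUT[B4] = {a: ⊤, b: ⊤, c: 6, d: ⊤, e: ⊤, f: ⊤}
Applying B5's transfer function to that IN value gives OUT[B5] (row B5 above).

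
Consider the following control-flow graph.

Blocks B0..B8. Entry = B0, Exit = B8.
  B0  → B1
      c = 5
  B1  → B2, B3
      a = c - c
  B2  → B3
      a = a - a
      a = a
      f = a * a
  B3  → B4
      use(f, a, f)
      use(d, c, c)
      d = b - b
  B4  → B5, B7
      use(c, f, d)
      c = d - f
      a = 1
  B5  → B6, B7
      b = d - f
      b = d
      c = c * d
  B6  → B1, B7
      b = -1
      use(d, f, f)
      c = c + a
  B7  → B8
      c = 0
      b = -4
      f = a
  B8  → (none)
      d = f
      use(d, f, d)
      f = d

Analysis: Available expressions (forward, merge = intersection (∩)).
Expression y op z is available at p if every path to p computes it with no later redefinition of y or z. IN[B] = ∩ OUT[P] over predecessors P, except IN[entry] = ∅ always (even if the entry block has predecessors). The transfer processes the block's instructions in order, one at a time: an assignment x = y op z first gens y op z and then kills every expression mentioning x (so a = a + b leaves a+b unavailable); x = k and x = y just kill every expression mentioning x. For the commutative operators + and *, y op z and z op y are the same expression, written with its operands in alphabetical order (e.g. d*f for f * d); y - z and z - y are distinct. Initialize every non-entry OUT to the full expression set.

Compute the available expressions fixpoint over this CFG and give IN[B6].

Answer: {d-f}

Working:
Converged values:
  B0:  IN={}  OUT={}
  B1:  IN={}  OUT={c-c}
  B2:  IN={c-c}  OUT={a*a, c-c}
  B3:  IN={c-c}  OUT={b-b, c-c}
  B4:  IN={b-b, c-c}  OUT={b-b, d-f}
  B5:  IN={b-b, d-f}  OUT={d-f}
  B6:  IN={d-f}  OUT={d-f}
  B7:  IN={d-f}  OUT={}
  B8:  IN={}  OUT={}

Merge at B6: IN[B6] = OUT[B5] = {d-f}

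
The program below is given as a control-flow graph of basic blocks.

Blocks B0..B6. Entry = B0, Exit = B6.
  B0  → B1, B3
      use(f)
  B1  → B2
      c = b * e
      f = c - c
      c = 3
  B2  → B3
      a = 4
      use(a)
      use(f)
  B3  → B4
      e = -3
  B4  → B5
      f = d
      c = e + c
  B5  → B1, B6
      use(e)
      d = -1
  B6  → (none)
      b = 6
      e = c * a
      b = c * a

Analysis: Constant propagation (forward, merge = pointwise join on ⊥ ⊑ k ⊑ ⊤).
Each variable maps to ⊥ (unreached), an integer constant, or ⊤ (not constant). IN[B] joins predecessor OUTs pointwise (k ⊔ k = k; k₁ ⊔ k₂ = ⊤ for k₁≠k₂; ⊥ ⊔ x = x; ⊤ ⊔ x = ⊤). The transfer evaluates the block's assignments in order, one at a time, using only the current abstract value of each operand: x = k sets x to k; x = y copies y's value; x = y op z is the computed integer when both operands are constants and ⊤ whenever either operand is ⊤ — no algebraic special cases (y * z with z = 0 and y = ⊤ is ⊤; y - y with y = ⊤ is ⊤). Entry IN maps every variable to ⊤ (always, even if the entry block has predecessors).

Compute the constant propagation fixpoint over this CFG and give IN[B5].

Answer: {a: ⊤, b: ⊤, c: ⊤, d: ⊤, e: -3, f: ⊤}

Working:
Fixpoint table:
  B0: | IN=(all ⊤) | OUT=(all ⊤)
  B1: | IN=(all ⊤) | OUT={c:3; rest ⊤}
  B2: | IN={c:3; rest ⊤} | OUT={a:4, c:3; rest ⊤}
  B3: | IN=(all ⊤) | OUT={e:-3; rest ⊤}
  B4: | IN={e:-3; rest ⊤} | OUT={e:-3; rest ⊤}
  B5: | IN={e:-3; rest ⊤} | OUT={d:-1, e:-3; rest ⊤}
  B6: | IN={d:-1, e:-3; rest ⊤} | OUT={d:-1; rest ⊤}

Merge at B5: IN[B5] = OUT[B4] = {a: ⊤, b: ⊤, c: ⊤, d: ⊤, e: -3, f: ⊤}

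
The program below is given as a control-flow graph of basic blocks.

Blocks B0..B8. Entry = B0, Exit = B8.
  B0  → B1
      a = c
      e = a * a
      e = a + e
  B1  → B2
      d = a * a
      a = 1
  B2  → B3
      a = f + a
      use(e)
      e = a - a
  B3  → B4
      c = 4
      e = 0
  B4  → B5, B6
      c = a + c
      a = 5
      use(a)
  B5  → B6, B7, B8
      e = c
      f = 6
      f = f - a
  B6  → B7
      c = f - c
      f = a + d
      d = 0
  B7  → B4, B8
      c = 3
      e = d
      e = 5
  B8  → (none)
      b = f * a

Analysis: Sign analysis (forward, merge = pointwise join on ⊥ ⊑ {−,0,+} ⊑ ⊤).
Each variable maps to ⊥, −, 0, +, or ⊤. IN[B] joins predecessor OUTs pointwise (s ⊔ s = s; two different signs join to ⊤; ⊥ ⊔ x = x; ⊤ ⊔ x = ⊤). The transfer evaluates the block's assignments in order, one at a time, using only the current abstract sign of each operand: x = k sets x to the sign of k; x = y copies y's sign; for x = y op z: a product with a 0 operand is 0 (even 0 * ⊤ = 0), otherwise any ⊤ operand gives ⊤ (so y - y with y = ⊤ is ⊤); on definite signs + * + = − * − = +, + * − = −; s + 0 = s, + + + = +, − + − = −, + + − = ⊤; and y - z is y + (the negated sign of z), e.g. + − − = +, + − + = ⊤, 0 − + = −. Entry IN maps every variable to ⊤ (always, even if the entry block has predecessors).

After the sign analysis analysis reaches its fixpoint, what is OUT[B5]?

Per-block solution:
  B0: | IN=(all ⊤) | OUT=(all ⊤)
  B1: | IN=(all ⊤) | OUT={a:+; rest ⊤}
  B2: | IN={a:+; rest ⊤} | OUT=(all ⊤)
  B3: | IN=(all ⊤) | OUT={c:+, e:0; rest ⊤}
  B4: | IN={c:+; rest ⊤} | OUT={a:+; rest ⊤}
  B5: | IN={a:+; rest ⊤} | OUT={a:+; rest ⊤}
  B6: | IN={a:+; rest ⊤} | OUT={a:+, d:0; rest ⊤}
  B7: | IN={a:+; rest ⊤} | OUT={a:+, c:+, e:+; rest ⊤}
  B8: | IN={a:+; rest ⊤} | OUT={a:+; rest ⊤}

Merge at B5: IN[B5] = OUT[B4] = {a: +, b: ⊤, c: ⊤, d: ⊤, e: ⊤, f: ⊤}
Applying B5's transfer function to that IN value gives OUT[B5] (row B5 above).

Answer: {a: +, b: ⊤, c: ⊤, d: ⊤, e: ⊤, f: ⊤}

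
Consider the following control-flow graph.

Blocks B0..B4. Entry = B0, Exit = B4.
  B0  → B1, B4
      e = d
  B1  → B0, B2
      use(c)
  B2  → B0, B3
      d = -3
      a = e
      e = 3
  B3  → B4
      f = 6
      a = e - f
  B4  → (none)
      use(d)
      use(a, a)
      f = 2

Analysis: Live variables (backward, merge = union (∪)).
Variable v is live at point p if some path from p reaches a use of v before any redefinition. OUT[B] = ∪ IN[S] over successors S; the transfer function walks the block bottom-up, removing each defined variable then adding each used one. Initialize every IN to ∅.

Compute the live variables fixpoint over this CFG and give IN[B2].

Per-block solution:
  B0:  IN={a, c, d}  OUT={a, c, d, e}
  B1:  IN={a, c, d, e}  OUT={a, c, d, e}
  B2:  IN={c, e}  OUT={a, c, d, e}
  B3:  IN={d, e}  OUT={a, d}
  B4:  IN={a, d}  OUT={}

Merge at B2: OUT[B2] = IN[B0] ⊔ IN[B3] = {a, c, d, e}
Applying B2's transfer function to that OUT value gives IN[B2] (row B2 above).

Answer: {c, e}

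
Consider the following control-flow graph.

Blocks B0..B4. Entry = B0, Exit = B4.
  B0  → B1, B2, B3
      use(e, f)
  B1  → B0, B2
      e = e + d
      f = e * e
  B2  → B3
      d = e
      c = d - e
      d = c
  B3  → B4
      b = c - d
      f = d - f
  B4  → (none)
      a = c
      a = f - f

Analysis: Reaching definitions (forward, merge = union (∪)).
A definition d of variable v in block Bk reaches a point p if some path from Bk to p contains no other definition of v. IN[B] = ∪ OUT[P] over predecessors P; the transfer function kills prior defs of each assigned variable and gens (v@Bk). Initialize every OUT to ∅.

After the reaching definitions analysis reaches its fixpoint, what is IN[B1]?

Answer: {e@B1, f@B1}

Working:
Fixpoint table:
  B0:   IN={e@B1, f@B1}   OUT={e@B1, f@B1}
  B1:   IN={e@B1, f@B1}   OUT={e@B1, f@B1}
  B2:   IN={e@B1, f@B1}   OUT={c@B2, d@B2, e@B1, f@B1}
  B3:   IN={c@B2, d@B2, e@B1, f@B1}   OUT={b@B3, c@B2, d@B2, e@B1, f@B3}
  B4:   IN={b@B3, c@B2, d@B2, e@B1, f@B3}   OUT={a@B4, b@B3, c@B2, d@B2, e@B1, f@B3}

Merge at B1: IN[B1] = OUT[B0] = {e@B1, f@B1}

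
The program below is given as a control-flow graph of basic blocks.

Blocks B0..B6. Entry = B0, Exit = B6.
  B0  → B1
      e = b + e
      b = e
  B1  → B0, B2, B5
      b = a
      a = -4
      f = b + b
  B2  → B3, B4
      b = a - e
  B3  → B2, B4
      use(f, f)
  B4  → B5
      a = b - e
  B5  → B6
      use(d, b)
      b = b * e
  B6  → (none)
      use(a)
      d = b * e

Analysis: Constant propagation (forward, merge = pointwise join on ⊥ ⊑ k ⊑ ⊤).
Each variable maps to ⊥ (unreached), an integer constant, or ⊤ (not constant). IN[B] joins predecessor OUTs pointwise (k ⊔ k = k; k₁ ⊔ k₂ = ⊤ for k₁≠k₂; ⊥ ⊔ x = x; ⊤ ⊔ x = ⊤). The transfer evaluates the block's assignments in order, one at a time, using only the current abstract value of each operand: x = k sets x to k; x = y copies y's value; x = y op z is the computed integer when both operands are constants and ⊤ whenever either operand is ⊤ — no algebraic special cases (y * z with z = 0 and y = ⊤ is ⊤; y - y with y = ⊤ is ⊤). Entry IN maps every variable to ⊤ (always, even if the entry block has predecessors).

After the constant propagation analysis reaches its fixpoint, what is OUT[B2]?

Answer: {a: -4, b: ⊤, c: ⊤, d: ⊤, e: ⊤, f: ⊤}

Working:
Per-block solution:
  B0:  IN=(all ⊤)  OUT=(all ⊤)
  B1:  IN=(all ⊤)  OUT={a:-4; rest ⊤}
  B2:  IN={a:-4; rest ⊤}  OUT={a:-4; rest ⊤}
  B3:  IN={a:-4; rest ⊤}  OUT={a:-4; rest ⊤}
  B4:  IN={a:-4; rest ⊤}  OUT=(all ⊤)
  B5:  IN=(all ⊤)  OUT=(all ⊤)
  B6:  IN=(all ⊤)  OUT=(all ⊤)

Merge at B2: IN[B2] = OUT[B1] ⊔ OUT[B3] = {a: -4, b: ⊤, c: ⊤, d: ⊤, e: ⊤, f: ⊤}
Applying B2's transfer function to that IN value gives OUT[B2] (row B2 above).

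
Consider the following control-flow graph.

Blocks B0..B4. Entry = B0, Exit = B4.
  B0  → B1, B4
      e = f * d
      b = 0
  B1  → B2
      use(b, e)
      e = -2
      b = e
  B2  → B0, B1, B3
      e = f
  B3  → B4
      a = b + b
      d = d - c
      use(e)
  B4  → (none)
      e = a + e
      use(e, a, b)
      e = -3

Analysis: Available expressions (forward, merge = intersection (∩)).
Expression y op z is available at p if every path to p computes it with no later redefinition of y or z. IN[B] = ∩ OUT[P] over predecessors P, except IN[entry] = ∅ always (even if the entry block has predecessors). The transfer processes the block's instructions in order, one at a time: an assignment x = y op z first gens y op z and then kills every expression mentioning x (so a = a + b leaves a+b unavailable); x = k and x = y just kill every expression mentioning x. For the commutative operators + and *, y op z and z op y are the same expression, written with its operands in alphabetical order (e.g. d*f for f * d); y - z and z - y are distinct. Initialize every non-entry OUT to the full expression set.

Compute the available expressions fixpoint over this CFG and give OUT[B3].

Answer: {b+b}

Trace:
Converged values:
  B0:  IN={}  OUT={d*f}
  B1:  IN={d*f}  OUT={d*f}
  B2:  IN={d*f}  OUT={d*f}
  B3:  IN={d*f}  OUT={b+b}
  B4:  IN={}  OUT={}

Merge at B3: IN[B3] = OUT[B2] = {d*f}
Applying B3's transfer function to that IN value gives OUT[B3] (row B3 above).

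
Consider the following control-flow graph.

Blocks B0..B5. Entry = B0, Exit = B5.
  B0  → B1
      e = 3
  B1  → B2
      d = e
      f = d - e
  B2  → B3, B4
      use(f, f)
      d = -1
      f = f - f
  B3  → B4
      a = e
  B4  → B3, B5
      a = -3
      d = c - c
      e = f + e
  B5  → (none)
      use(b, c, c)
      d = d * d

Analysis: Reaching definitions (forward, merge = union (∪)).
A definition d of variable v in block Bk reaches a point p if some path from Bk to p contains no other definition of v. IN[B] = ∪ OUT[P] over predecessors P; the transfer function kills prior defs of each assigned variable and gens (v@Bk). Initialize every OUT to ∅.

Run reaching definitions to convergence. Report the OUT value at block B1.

Fixpoint table:
  B0:   IN={}   OUT={e@B0}
  B1:   IN={e@B0}   OUT={d@B1, e@B0, f@B1}
  B2:   IN={d@B1, e@B0, f@B1}   OUT={d@B2, e@B0, f@B2}
  B3:   IN={a@B4, d@B2, d@B4, e@B0, e@B4, f@B2}   OUT={a@B3, d@B2, d@B4, e@B0, e@B4, f@B2}
  B4:   IN={a@B3, d@B2, d@B4, e@B0, e@B4, f@B2}   OUT={a@B4, d@B4, e@B4, f@B2}
  B5:   IN={a@B4, d@B4, e@B4, f@B2}   OUT={a@B4, d@B5, e@B4, f@B2}

Merge at B1: IN[B1] = OUT[B0] = {e@B0}
Applying B1's transfer function to that IN value gives OUT[B1] (row B1 above).

Answer: {d@B1, e@B0, f@B1}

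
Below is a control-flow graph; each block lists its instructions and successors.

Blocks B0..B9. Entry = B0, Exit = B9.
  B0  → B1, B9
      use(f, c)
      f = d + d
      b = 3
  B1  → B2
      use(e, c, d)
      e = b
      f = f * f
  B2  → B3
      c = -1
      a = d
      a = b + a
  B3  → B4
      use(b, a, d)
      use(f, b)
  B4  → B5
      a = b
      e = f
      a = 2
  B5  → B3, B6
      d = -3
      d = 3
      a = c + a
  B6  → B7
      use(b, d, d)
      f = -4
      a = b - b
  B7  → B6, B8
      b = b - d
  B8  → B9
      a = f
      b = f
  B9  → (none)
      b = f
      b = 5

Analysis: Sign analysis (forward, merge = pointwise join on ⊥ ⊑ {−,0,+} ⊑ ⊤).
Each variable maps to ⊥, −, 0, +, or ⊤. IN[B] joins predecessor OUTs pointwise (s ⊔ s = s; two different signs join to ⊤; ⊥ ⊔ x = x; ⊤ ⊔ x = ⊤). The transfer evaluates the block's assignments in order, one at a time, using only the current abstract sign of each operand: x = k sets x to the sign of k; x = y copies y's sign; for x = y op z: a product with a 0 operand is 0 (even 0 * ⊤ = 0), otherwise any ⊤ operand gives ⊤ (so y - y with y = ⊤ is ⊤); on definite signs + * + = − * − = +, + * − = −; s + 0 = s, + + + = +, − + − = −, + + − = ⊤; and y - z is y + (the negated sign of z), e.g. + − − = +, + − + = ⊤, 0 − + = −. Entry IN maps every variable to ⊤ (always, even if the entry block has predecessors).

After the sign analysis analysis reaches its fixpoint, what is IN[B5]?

Answer: {a: +, b: +, c: -, d: ⊤, e: ⊤, f: ⊤}

Working:
Fixpoint table:
  B0:   IN=(all ⊤)   OUT={b:+; rest ⊤}
  B1:   IN={b:+; rest ⊤}   OUT={b:+, e:+; rest ⊤}
  B2:   IN={b:+, e:+; rest ⊤}   OUT={b:+, c:-, e:+; rest ⊤}
  B3:   IN={b:+, c:-; rest ⊤}   OUT={b:+, c:-; rest ⊤}
  B4:   IN={b:+, c:-; rest ⊤}   OUT={a:+, b:+, c:-; rest ⊤}
  B5:   IN={a:+, b:+, c:-; rest ⊤}   OUT={b:+, c:-, d:+; rest ⊤}
  B6:   IN={c:-, d:+; rest ⊤}   OUT={c:-, d:+, f:-; rest ⊤}
  B7:   IN={c:-, d:+, f:-; rest ⊤}   OUT={c:-, d:+, f:-; rest ⊤}
  B8:   IN={c:-, d:+, f:-; rest ⊤}   OUT={a:-, b:-, c:-, d:+, f:-; rest ⊤}
  B9:   IN=(all ⊤)   OUT={b:+; rest ⊤}

Merge at B5: IN[B5] = OUT[B4] = {a: +, b: +, c: -, d: ⊤, e: ⊤, f: ⊤}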